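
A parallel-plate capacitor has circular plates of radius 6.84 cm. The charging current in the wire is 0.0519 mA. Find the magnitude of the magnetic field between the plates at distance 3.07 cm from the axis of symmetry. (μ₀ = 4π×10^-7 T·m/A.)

6.81×10^-11 T

Between the plates the displacement current equals the wire current: I_d = 0.0519 mA = 5.19×10^-5 A.
An Ampèrian loop of radius r encloses a fraction (r/R)² of I_d. Then B·2πr = μ₀ I_d (r/R)², giving B = μ₀ I_d r/(2πR²) = 6.81×10^-11 T.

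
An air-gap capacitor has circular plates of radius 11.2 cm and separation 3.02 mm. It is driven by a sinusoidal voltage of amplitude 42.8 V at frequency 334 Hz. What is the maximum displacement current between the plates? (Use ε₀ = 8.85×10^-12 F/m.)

C = ε₀A/d = (8.85×10^-12)(0.03941)/(3.02×10^-3) = 1.155×10^-10 F; ω = 2πf = 2099 rad/s.
I_d = C dV/dt, so |I_d|_max = C V₀ ω = (1.155×10^-10)(42.8)(2099) = 1.04×10^-5 A.

1.04×10^-5 A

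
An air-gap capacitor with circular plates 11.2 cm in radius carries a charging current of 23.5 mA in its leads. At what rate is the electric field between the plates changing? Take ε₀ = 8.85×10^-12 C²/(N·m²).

6.74×10^10 V/(m·s)

Charge continuity gives I_d = I = 0.0235 A between the plates.
Then dE/dt = I_d/(ε₀A) = 6.74×10^10 V/(m·s).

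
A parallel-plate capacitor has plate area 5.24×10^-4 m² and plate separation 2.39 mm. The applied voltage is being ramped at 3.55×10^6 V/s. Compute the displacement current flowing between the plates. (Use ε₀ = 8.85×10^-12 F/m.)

The field between the plates is E = V/d, so dE/dt = (3.55×10^6)/(2.39×10^-3 m) = 1.485×10^9 V/(m·s).
I_d = ε₀ A (dE/dt) = (8.85×10^-12)(5.24×10^-4)(1.485×10^9) = 6.89×10^-6 A.

6.89×10^-6 A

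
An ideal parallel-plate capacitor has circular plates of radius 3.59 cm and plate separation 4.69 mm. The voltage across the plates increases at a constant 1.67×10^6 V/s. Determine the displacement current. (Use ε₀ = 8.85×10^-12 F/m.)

1.28×10^-5 A

C = ε₀A/d = (8.85×10^-12)(4.049×10^-3)/(4.69×10^-3) = 7.640×10^-12 F.
I_d = C dV/dt = (7.640×10^-12)(1.67×10^6) = 1.28×10^-5 A.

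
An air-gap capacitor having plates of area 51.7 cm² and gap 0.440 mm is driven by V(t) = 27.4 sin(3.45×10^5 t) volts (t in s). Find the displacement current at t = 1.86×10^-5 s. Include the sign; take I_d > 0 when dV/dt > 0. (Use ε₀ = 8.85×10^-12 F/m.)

dV/dt = (27.4)(3.45×10^5)·cos(6.417) = 9.368×10^6 V/s.
I_d = C dV/dt with C = ε₀A/d = (8.85×10^-12)(5.17×10^-3)/(4.40×10^-4) = 1.040×10^-10 F, so I_d = (1.040×10^-10)(9.368×10^6) = 9.74×10^-4 A.

9.74×10^-4 A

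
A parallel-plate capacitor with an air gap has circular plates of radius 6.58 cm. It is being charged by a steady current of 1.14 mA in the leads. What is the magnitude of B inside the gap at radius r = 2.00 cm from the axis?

1.05×10^-9 T

No conduction current crosses the gap, so I_d there equals the 1.14×10^-3 A in the leads.
For r < R the Ampère–Maxwell law gives B(2πr) = μ₀ I_d (r²/R²), so B = μ₀ I_d r/(2πR²) = (4π×10^-7)(1.14×10^-3)(0.0200)/(2π·0.0658²) = 1.05×10^-9 T.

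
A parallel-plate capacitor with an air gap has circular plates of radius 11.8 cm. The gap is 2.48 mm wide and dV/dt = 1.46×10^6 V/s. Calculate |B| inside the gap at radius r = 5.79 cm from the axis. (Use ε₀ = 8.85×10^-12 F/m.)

1.90×10^-10 T

dE/dt = (dV/dt)/d = 5.887×10^8 V/(m·s); I_d = ε₀(πR²)(dE/dt) = (8.85×10^-12)(0.04374)(5.887×10^8) = 2.279×10^-4 A.
For r < R the Ampère–Maxwell law gives B(2πr) = μ₀ I_d (r²/R²), so B = μ₀ I_d r/(2πR²) = (4π×10^-7)(2.279×10^-4)(0.0579)/(2π·0.118²) = 1.90×10^-10 T.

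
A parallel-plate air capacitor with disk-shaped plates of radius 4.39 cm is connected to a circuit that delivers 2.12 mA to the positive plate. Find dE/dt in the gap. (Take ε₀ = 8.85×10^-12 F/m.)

By continuity, I_d in the gap equals the 2.12 mA flowing in the wire.
Inverting I_d = ε₀ A dE/dt gives dE/dt = 2.12×10^-3 / (8.85×10^-12 · 6.055×10^-3) = 3.96×10^10 V/(m·s).

3.96×10^10 V/(m·s)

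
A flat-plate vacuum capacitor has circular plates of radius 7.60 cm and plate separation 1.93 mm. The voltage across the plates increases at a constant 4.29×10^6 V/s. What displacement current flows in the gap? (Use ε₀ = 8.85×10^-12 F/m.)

The field between the plates is E = V/d, so dE/dt = (4.29×10^6)/(1.93×10^-3 m) = 2.223×10^9 V/(m·s).
I_d = ε₀ A (dE/dt) = (8.85×10^-12)(0.01815)(2.223×10^9) = 3.57×10^-4 A.

3.57×10^-4 A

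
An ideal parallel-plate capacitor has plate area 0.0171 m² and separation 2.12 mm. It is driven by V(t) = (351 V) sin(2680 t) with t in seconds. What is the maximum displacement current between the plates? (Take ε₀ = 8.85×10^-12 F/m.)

6.71×10^-5 A

(dE/dt)_max = V₀ω/d = 4.437×10^8 V/(m·s); ω = 2680 rad/s.
I_d,max = ε₀ A (dE/dt)_max = (8.85×10^-12)(0.0171)(4.437×10^8) = 6.71×10^-5 A.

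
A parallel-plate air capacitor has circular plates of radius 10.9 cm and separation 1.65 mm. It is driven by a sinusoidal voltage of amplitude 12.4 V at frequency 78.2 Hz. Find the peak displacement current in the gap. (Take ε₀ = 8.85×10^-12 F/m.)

C = ε₀A/d = (8.85×10^-12)(0.03733)/(1.65×10^-3) = 2.002×10^-10 F; ω = 2πf = 491.3 rad/s.
I_d = C dV/dt, so |I_d|_max = C V₀ ω = (2.002×10^-10)(12.4)(491.3) = 1.22×10^-6 A.

1.22×10^-6 A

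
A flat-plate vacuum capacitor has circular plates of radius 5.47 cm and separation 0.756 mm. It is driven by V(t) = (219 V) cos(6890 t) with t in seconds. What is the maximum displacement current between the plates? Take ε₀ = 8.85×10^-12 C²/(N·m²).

1.66×10^-4 A

C = ε₀A/d = (8.85×10^-12)(9.400×10^-3)/(7.56×10^-4) = 1.100×10^-10 F; ω = 6890 rad/s.
I_d = C dV/dt, so |I_d|_max = C V₀ ω = (1.100×10^-10)(219)(6890) = 1.66×10^-4 A.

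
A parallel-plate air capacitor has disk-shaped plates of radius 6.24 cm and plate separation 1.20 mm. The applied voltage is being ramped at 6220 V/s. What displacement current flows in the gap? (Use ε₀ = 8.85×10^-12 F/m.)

5.61×10^-7 A

The field between the plates is E = V/d, so dE/dt = (6220)/(1.20×10^-3 m) = 5.183×10^6 V/(m·s).
I_d = ε₀ A (dE/dt) = (8.85×10^-12)(0.01223)(5.183×10^6) = 5.61×10^-7 A.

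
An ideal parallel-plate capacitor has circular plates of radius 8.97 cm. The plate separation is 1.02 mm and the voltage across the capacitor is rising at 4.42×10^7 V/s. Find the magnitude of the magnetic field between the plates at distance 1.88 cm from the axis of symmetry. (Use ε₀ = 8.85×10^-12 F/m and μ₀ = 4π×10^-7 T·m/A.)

dE/dt = (dV/dt)/d = 4.333×10^10 V/(m·s); I_d = ε₀(πR²)(dE/dt) = (8.85×10^-12)(0.02528)(4.333×10^10) = 9.694×10^-3 A.
For r < R the Ampère–Maxwell law gives B(2πr) = μ₀ I_d (r²/R²), so B = μ₀ I_d r/(2πR²) = (4π×10^-7)(9.694×10^-3)(0.0188)/(2π·0.0897²) = 4.53×10^-9 T.

4.53×10^-9 T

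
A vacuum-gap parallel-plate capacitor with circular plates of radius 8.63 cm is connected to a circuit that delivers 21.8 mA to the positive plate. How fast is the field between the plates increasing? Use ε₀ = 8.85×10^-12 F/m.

The displacement current between the plates equals the conduction current, I_d = 21.8 mA.
Then dE/dt = I_d/(ε₀A) = 1.05×10^11 V/(m·s).

1.05×10^11 V/(m·s)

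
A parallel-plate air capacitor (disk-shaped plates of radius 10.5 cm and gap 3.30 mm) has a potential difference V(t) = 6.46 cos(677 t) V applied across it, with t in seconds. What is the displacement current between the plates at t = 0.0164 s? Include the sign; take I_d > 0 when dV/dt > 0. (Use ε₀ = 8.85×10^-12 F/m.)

4.04×10^-7 A

dV/dt = (6.46)(677)·−sin(11.1028) = 4348 V/s.
I_d = C dV/dt with C = ε₀A/d = (8.85×10^-12)(0.03464)/(3.30×10^-3) = 9.290×10^-11 F, so I_d = (9.290×10^-11)(4348) = 4.04×10^-7 A.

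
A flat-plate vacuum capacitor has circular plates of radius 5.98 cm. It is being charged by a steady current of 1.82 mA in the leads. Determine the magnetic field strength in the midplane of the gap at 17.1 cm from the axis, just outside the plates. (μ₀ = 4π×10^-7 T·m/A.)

2.13×10^-9 T

No conduction current crosses the gap, so I_d there equals the 1.82×10^-3 A in the leads.
For r ≥ R the full I_d is enclosed: B = μ₀ I_d/(2πr) = (4π×10^-7)(1.82×10^-3)/(2π·0.171) = 2.13×10^-9 T.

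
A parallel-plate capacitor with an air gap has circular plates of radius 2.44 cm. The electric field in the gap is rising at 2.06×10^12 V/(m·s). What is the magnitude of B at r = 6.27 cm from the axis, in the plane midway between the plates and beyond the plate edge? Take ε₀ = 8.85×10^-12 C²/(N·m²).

1.09×10^-7 T

Through the whole plate area (πR² = 1.870×10^-3 m²), I_d = ε₀ πR² dE/dt = 0.03409 A.
Outside the plates the loop encloses all of I_d, so B·2πr = μ₀ I_d and B = 1.09×10^-7 T.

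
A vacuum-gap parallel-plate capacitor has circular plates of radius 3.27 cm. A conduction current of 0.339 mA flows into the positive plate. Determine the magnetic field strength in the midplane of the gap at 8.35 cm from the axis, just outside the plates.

8.12×10^-10 T

No conduction current crosses the gap, so I_d there equals the 3.39×10^-4 A in the leads.
With r > R the enclosed displacement current is the full I_d; B = μ₀ I_d / (2πr) = 8.12×10^-10 T.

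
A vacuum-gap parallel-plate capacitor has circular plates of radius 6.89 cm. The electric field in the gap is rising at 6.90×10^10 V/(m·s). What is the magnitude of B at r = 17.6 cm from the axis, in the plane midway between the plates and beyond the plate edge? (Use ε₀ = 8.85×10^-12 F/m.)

Total displacement current: I_d = ε₀(πR²)(dE/dt) = (8.85×10^-12)(0.01491)(6.90×10^10) = 9.105×10^-3 A.
With r > R the enclosed displacement current is the full I_d; B = μ₀ I_d / (2πr) = 1.03×10^-8 T.

1.03×10^-8 T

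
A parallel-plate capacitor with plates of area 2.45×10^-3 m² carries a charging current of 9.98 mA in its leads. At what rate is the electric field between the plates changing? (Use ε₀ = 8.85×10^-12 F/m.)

4.60×10^11 V/(m·s)

Charge continuity gives I_d = I = 9.98×10^-3 A between the plates.
Inverting I_d = ε₀ A dE/dt gives dE/dt = 9.98×10^-3 / (8.85×10^-12 · 2.45×10^-3) = 4.60×10^11 V/(m·s).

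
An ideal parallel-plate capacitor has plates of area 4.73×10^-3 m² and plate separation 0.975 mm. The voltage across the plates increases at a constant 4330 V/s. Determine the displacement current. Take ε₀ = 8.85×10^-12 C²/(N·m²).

1.86×10^-7 A

E = V/d so dE/dt = (dV/dt)/d = 4.441×10^6 V/(m·s), and I_d = ε₀ A dE/dt = (8.85×10^-12)(4.73×10^-3)(4.441×10^6) = 1.86×10^-7 A.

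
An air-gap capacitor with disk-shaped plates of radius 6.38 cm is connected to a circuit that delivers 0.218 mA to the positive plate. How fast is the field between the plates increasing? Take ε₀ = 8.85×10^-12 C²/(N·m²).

By continuity, I_d in the gap equals the 0.218 mA flowing in the wire.
Inverting I_d = ε₀ A dE/dt gives dE/dt = 2.18×10^-4 / (8.85×10^-12 · 0.01279) = 1.93×10^9 V/(m·s).

1.93×10^9 V/(m·s)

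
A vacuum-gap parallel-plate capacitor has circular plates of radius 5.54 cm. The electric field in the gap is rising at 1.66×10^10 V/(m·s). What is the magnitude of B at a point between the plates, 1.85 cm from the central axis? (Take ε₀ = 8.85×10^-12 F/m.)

1.71×10^-9 T

I_d = ε₀ dΦ_E/dt = ε₀ πR² (dE/dt) = (8.85×10^-12)(9.642×10^-3)(1.66×10^10) = 1.417×10^-3 A through the full plate area.
An Ampèrian loop of radius r encloses a fraction (r/R)² of I_d. Then B·2πr = μ₀ I_d (r/R)², giving B = μ₀ I_d r/(2πR²) = 1.71×10^-9 T.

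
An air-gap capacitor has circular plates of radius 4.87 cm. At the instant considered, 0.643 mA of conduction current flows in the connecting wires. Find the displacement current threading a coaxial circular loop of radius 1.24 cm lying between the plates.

By continuity the displacement current in the gap matches the conduction current: I_d = 6.43×10^-4 A.
The field is uniform, so I_d,enc = I_d (r/R)² = (6.43×10^-4)(1.24/4.87)² = 4.17×10^-5 A.

4.17×10^-5 A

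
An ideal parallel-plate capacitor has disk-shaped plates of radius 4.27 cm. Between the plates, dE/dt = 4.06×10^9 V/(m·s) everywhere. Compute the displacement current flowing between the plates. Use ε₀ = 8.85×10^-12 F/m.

2.06×10^-4 A

The displacement current is ε₀ times dΦ_E/dt = ε₀ A dE/dt = (8.85×10^-12)(5.728×10^-3)(4.06×10^9) = 2.06×10^-4 A.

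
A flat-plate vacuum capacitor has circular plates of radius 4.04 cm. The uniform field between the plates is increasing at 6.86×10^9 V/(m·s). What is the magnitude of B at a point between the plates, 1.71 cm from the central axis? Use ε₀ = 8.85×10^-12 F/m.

6.52×10^-10 T

Total displacement current: I_d = ε₀(πR²)(dE/dt) = (8.85×10^-12)(5.128×10^-3)(6.86×10^9) = 3.113×10^-4 A.
∮B·dl = μ₀ I_d,enc with I_d,enc = I_d r²/R² = 5.577×10^-5 A; so B = μ₀ I_d,enc/(2πr) = 6.52×10^-10 T.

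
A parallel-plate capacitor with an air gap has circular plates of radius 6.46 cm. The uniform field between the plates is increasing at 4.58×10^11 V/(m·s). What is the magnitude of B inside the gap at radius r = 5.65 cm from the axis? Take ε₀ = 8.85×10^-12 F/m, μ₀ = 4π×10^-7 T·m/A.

Through the whole plate area (πR² = 0.01311 m²), I_d = ε₀ πR² dE/dt = 0.05314 A.
An Ampèrian loop of radius r encloses a fraction (r/R)² of I_d. Then B·2πr = μ₀ I_d (r/R)², giving B = μ₀ I_d r/(2πR²) = 1.44×10^-7 T.

1.44×10^-7 T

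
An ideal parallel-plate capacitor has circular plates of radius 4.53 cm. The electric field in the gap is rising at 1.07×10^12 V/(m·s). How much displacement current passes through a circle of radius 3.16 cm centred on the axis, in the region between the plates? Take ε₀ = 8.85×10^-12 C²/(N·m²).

0.0297 A

Total displacement current: I_d = ε₀(πR²)(dE/dt) = (8.85×10^-12)(6.447×10^-3)(1.07×10^12) = 0.06105 A.
Since J_d is uniform, the enclosed fraction is (r/R)² = 0.4866, giving I_d,enc = 0.0297 A.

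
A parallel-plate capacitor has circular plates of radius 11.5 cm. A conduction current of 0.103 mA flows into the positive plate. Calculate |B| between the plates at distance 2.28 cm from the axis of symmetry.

3.55×10^-11 T

Between the plates the displacement current equals the wire current: I_d = 0.103 mA = 1.03×10^-4 A.
An Ampèrian loop of radius r encloses a fraction (r/R)² of I_d. Then B·2πr = μ₀ I_d (r/R)², giving B = μ₀ I_d r/(2πR²) = 3.55×10^-11 T.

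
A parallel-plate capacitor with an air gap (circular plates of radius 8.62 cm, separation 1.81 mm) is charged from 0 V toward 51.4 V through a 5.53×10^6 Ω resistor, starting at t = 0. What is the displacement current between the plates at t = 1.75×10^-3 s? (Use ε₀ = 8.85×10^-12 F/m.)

C = ε₀A/d = (8.85×10^-12)(0.02334)/(1.81×10^-3) = 1.141×10^-10 F and τ = RC = 6.310×10^-4 s. I_d in the gap equals the RC charging current.
I_d(t) = (V₀/R) e^(−t/τ) = 9.295×10^-6 · e^(−2.773) = 5.81×10^-7 A.

5.81×10^-7 A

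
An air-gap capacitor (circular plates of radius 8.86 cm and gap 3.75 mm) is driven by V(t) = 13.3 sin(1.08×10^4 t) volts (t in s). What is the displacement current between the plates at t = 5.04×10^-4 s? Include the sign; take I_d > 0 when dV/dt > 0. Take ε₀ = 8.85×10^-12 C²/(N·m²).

dE/dt = (V₀ω/d)·cos(ωt) with ωt = 5.4432 rad: (13.3)(1.08×10^4)(0.6675)/(3.75×10^-3) = 2.557×10^7 V/(m·s).
I_d = ε₀ A dE/dt = (8.85×10^-12)(0.02466)(2.557×10^7) = 5.58×10^-6 A.

5.58×10^-6 A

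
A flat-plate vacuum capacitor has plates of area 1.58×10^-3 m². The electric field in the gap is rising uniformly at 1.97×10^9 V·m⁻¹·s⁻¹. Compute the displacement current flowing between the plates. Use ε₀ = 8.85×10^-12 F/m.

With a uniform field, Φ_E = EA, so I_d = ε₀ A dE/dt = 2.75×10^-5 A.

2.75×10^-5 A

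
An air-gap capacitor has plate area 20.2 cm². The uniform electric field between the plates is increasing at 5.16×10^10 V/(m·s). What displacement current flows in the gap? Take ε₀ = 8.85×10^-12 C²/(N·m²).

9.22×10^-4 A

The displacement current is ε₀ times dΦ_E/dt = ε₀ A dE/dt = (8.85×10^-12)(2.02×10^-3)(5.16×10^10) = 9.22×10^-4 A.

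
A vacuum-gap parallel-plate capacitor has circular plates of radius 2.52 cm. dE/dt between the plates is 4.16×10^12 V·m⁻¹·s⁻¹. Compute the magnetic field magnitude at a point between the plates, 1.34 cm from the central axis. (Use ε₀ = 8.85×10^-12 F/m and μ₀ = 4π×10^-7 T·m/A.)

3.10×10^-7 T

Through the whole plate area (πR² = 1.995×10^-3 m²), I_d = ε₀ πR² dE/dt = 0.07345 A.
∮B·dl = μ₀ I_d,enc with I_d,enc = I_d r²/R² = 0.02077 A; so B = μ₀ I_d,enc/(2πr) = 3.10×10^-7 T.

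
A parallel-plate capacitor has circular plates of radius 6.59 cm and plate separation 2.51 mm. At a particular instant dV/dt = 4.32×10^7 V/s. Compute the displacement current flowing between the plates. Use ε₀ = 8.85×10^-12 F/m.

2.08×10^-3 A

E = V/d so dE/dt = (dV/dt)/d = 1.721×10^10 V/(m·s), and I_d = ε₀ A dE/dt = (8.85×10^-12)(0.01364)(1.721×10^10) = 2.08×10^-3 A.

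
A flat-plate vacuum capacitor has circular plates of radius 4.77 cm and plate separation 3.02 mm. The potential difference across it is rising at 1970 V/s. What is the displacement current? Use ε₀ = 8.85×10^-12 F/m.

4.13×10^-8 A

E = V/d so dE/dt = (dV/dt)/d = 6.523×10^5 V/(m·s), and I_d = ε₀ A dE/dt = (8.85×10^-12)(7.148×10^-3)(6.523×10^5) = 4.13×10^-8 A.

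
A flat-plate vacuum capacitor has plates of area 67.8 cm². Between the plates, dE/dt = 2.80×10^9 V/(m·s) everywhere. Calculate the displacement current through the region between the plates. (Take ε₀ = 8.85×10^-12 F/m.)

1.68×10^-4 A

The displacement current is ε₀ times dΦ_E/dt = ε₀ A dE/dt = (8.85×10^-12)(6.78×10^-3)(2.80×10^9) = 1.68×10^-4 A.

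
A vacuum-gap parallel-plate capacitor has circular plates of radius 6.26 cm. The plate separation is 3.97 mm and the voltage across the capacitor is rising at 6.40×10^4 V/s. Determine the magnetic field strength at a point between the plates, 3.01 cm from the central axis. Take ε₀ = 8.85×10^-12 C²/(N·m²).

With E = V/d, dE/dt = 1.612×10^7 V/(m·s) and πR² = 0.01231 m², giving I_d = ε₀ πR² dE/dt = 1.756×10^-6 A.
For r < R the Ampère–Maxwell law gives B(2πr) = μ₀ I_d (r²/R²), so B = μ₀ I_d r/(2πR²) = (4π×10^-7)(1.756×10^-6)(0.0301)/(2π·0.0626²) = 2.70×10^-12 T.

2.70×10^-12 T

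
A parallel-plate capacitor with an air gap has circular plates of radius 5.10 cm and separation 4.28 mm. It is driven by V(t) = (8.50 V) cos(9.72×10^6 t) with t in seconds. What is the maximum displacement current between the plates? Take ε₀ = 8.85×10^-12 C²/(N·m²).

C = ε₀A/d = (8.85×10^-12)(8.171×10^-3)/(4.28×10^-3) = 1.690×10^-11 F; ω = 9.72×10^6 rad/s.
I_d = C dV/dt, so |I_d|_max = C V₀ ω = (1.690×10^-11)(8.50)(9.72×10^6) = 1.40×10^-3 A.

1.40×10^-3 A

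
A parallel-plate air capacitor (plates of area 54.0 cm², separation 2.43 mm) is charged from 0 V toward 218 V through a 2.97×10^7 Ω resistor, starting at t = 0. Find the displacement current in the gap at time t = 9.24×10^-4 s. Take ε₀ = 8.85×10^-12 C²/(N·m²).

C = ε₀A/d = (8.85×10^-12)(5.40×10^-3)/(2.43×10^-3) = 1.967×10^-11 F and τ = RC = 5.842×10^-4 s. I_d in the gap equals the RC charging current.
I_d(t) = (V₀/R) e^(−t/τ) = 7.340×10^-6 · e^(−1.582) = 1.51×10^-6 A.

1.51×10^-6 A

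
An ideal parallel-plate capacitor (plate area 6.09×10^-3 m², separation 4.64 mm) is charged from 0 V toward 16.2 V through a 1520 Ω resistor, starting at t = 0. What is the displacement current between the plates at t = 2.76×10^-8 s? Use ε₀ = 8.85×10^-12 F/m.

2.23×10^-3 A

With C = ε₀A/d = (8.85×10^-12)(6.09×10^-3)/(4.64×10^-3) = 1.162×10^-11 F, the time constant is τ = RC = 1.766×10^-8 s, so t/τ = 1.563 and e^(−t/τ) = 0.2095.
I_d = I_cond = (V₀/R) e^(−t/τ) = (0.01066)(0.2095) = 2.23×10^-3 A.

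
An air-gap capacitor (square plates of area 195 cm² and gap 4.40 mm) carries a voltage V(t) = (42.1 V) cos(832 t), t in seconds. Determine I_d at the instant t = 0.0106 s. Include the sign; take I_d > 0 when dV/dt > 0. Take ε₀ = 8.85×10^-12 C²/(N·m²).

C = ε₀A/d = (8.85×10^-12)(0.0195)/(4.40×10^-3) = 3.922×10^-11 F. dV/dt = V₀ω·−sin(ωt); at ωt = 8.8192 rad this factor is -0.5692.
I_d = C dV/dt = (3.922×10^-11)(42.1)(832)(-0.5692) = -7.82×10^-7 A.

-7.82×10^-7 A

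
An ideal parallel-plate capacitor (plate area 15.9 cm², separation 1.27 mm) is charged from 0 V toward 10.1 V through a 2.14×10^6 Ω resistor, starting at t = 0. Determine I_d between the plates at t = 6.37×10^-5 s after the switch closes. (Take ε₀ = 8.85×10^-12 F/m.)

C = ε₀A/d = (8.85×10^-12)(1.59×10^-3)/(1.27×10^-3) = 1.108×10^-11 F, so τ = RC = 2.371×10^-5 s.
The conduction current is I(t) = (V₀/R) e^(−t/τ), and the displacement current between the plates equals it.
t/τ = 2.687; I_d = (10.1/2.14×10^6) · e^(−2.687) = (4.720×10^-6)(0.06808) = 3.21×10^-7 A.

3.21×10^-7 A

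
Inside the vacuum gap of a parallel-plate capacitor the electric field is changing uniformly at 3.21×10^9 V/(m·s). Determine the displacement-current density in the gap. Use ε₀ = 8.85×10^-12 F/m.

J_d = ε₀ dE/dt = (8.85×10^-12)(3.21×10^9) = 0.0284 A/m².

0.0284 A/m²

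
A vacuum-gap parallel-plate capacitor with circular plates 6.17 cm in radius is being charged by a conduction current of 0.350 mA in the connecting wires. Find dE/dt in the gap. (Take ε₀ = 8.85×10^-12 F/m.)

Charge continuity gives I_d = I = 3.50×10^-4 A between the plates.
Since I_d = ε₀ A dE/dt, dE/dt = I_d/(ε₀A) = (3.50×10^-4)/((8.85×10^-12)(0.01196)) = 3.31×10^9 V/(m·s).

3.31×10^9 V/(m·s)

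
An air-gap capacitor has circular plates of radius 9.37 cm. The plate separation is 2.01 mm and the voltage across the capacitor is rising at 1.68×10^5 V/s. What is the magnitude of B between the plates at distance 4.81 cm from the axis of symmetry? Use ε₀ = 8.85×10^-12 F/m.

2.24×10^-11 T

With E = V/d, dE/dt = 8.358×10^7 V/(m·s) and πR² = 0.02758 m², giving I_d = ε₀ πR² dE/dt = 2.040×10^-5 A.
An Ampèrian loop of radius r encloses a fraction (r/R)² of I_d. Then B·2πr = μ₀ I_d (r/R)², giving B = μ₀ I_d r/(2πR²) = 2.24×10^-11 T.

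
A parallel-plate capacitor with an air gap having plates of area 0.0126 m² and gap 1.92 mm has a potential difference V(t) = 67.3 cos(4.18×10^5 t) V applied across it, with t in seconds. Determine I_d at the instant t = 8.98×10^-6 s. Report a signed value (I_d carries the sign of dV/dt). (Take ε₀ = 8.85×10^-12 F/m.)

C = ε₀A/d = (8.85×10^-12)(0.0126)/(1.92×10^-3) = 5.808×10^-11 F. dV/dt = V₀ω·−sin(ωt); at ωt = 3.75364 rad this factor is 0.5745.
I_d = C dV/dt = (5.808×10^-11)(67.3)(4.18×10^5)(0.5745) = 9.39×10^-4 A.

9.39×10^-4 A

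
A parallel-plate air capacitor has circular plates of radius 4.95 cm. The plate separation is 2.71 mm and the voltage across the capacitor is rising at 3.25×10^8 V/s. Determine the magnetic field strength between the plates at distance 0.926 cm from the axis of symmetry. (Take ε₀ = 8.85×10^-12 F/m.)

I_d = C dV/dt with C = ε₀πR²/d = 2.514×10^-11 F, so I_d = (2.514×10^-11)(3.25×10^8) = 8.171×10^-3 A.
An Ampèrian loop of radius r encloses a fraction (r/R)² of I_d. Then B·2πr = μ₀ I_d (r/R)², giving B = μ₀ I_d r/(2πR²) = 6.18×10^-9 T.

6.18×10^-9 T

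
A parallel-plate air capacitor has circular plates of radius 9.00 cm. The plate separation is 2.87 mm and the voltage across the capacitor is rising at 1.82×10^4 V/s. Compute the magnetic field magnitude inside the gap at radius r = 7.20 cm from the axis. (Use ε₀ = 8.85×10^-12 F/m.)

2.54×10^-12 T

dE/dt = (dV/dt)/d = 6.341×10^6 V/(m·s); I_d = ε₀(πR²)(dE/dt) = (8.85×10^-12)(0.02545)(6.341×10^6) = 1.428×10^-6 A.
An Ampèrian loop of radius r encloses a fraction (r/R)² of I_d. Then B·2πr = μ₀ I_d (r/R)², giving B = μ₀ I_d r/(2πR²) = 2.54×10^-12 T.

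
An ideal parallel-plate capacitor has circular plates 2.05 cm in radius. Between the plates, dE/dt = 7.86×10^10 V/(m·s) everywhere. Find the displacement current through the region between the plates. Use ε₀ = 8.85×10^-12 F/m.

9.18×10^-4 A

With a uniform field, Φ_E = EA, so I_d = ε₀ A dE/dt = 9.18×10^-4 A.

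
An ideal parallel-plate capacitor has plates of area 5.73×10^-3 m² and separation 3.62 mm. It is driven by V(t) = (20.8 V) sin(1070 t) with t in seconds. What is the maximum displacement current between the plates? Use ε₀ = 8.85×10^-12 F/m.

3.12×10^-7 A

(dE/dt)_max = V₀ω/d = 6.148×10^6 V/(m·s); ω = 1070 rad/s.
I_d,max = ε₀ A (dE/dt)_max = (8.85×10^-12)(5.73×10^-3)(6.148×10^6) = 3.12×10^-7 A.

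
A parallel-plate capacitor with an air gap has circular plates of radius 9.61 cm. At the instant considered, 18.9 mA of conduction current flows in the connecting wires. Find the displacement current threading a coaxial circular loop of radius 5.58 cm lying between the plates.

No conduction current crosses the gap, so I_d there equals the 0.0189 A in the leads.
Since J_d is uniform, the enclosed fraction is (r/R)² = 0.3371, giving I_d,enc = 6.37×10^-3 A.

6.37×10^-3 A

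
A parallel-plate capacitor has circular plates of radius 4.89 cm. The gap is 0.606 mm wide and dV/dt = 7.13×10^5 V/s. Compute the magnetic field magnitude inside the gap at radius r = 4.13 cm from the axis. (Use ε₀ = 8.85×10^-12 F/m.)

2.70×10^-10 T

I_d = C dV/dt with C = ε₀πR²/d = 1.097×10^-10 F, so I_d = (1.097×10^-10)(7.13×10^5) = 7.822×10^-5 A.
For r < R the Ampère–Maxwell law gives B(2πr) = μ₀ I_d (r²/R²), so B = μ₀ I_d r/(2πR²) = (4π×10^-7)(7.822×10^-5)(0.0413)/(2π·0.0489²) = 2.70×10^-10 T.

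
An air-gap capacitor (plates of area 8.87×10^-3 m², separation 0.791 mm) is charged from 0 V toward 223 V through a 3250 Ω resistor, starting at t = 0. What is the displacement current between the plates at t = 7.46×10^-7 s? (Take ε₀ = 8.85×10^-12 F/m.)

6.79×10^-3 A

C = ε₀A/d = (8.85×10^-12)(8.87×10^-3)/(7.91×10^-4) = 9.924×10^-11 F and τ = RC = 3.225×10^-7 s. I_d in the gap equals the RC charging current.
I_d(t) = (V₀/R) e^(−t/τ) = 0.06862 · e^(−2.313) = 6.79×10^-3 A.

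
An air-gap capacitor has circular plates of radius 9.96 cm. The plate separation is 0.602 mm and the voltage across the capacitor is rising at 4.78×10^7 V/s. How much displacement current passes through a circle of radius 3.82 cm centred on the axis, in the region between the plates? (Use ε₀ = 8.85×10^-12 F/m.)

3.22×10^-3 A

I_d = C dV/dt with C = ε₀πR²/d = 4.582×10^-10 F, so I_d = (4.582×10^-10)(4.78×10^7) = 0.02190 A.
The field is uniform, so I_d,enc = I_d (r/R)² = (0.02190)(3.82/9.96)² = 3.22×10^-3 A.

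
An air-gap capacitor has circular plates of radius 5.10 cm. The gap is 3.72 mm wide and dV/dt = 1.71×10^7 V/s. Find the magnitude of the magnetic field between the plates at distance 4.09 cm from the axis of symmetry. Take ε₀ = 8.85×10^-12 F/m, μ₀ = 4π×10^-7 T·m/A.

1.05×10^-9 T

I_d = C dV/dt with C = ε₀πR²/d = 1.944×10^-11 F, so I_d = (1.944×10^-11)(1.71×10^7) = 3.324×10^-4 A.
An Ampèrian loop of radius r encloses a fraction (r/R)² of I_d. Then B·2πr = μ₀ I_d (r/R)², giving B = μ₀ I_d r/(2πR²) = 1.05×10^-9 T.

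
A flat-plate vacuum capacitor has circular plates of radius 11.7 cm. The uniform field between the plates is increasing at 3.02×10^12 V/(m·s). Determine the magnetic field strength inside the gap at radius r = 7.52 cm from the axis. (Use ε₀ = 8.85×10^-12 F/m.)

I_d = ε₀ dΦ_E/dt = ε₀ πR² (dE/dt) = (8.85×10^-12)(0.04301)(3.02×10^12) = 1.150 A through the full plate area.
An Ampèrian loop of radius r encloses a fraction (r/R)² of I_d. Then B·2πr = μ₀ I_d (r/R)², giving B = μ₀ I_d r/(2πR²) = 1.26×10^-6 T.

1.26×10^-6 T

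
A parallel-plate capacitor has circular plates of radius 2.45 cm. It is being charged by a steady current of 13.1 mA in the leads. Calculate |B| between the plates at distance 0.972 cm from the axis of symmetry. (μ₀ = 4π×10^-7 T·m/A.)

Between the plates the displacement current equals the wire current: I_d = 13.1 mA = 0.0131 A.
∮B·dl = μ₀ I_d,enc with I_d,enc = I_d r²/R² = 2.062×10^-3 A; so B = μ₀ I_d,enc/(2πr) = 4.24×10^-8 T.

4.24×10^-8 T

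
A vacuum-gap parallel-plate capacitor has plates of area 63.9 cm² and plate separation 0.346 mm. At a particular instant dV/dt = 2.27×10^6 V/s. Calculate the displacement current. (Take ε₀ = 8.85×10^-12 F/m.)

C = ε₀A/d = (8.85×10^-12)(6.39×10^-3)/(3.46×10^-4) = 1.634×10^-10 F.
I_d = C dV/dt = (1.634×10^-10)(2.27×10^6) = 3.71×10^-4 A.

3.71×10^-4 A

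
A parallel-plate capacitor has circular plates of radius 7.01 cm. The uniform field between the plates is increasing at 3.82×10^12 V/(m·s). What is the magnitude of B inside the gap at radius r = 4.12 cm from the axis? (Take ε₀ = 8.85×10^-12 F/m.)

Through the whole plate area (πR² = 0.01544 m²), I_d = ε₀ πR² dE/dt = 0.5220 A.
An Ampèrian loop of radius r encloses a fraction (r/R)² of I_d. Then B·2πr = μ₀ I_d (r/R)², giving B = μ₀ I_d r/(2πR²) = 8.75×10^-7 T.

8.75×10^-7 T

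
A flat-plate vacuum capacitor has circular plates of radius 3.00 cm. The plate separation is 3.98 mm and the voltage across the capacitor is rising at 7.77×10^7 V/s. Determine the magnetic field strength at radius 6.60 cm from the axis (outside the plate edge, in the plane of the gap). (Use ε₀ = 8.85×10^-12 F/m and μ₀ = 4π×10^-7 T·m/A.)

I_d = C dV/dt with C = ε₀πR²/d = 6.286×10^-12 F, so I_d = (6.286×10^-12)(7.77×10^7) = 4.884×10^-4 A.
With r > R the enclosed displacement current is the full I_d; B = μ₀ I_d / (2πr) = 1.48×10^-9 T.

1.48×10^-9 T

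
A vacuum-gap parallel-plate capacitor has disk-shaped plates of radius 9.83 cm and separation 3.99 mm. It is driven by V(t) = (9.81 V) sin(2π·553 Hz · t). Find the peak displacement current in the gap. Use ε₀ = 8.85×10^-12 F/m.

The displacement current equals the conduction current C dV/dt, which peaks at C V₀ ω.
With C = ε₀A/d = (8.85×10^-12)(0.03036)/(3.99×10^-3) = 6.734×10^-11 F and ω = 2πf = 3475 rad/s, I_d,max = (6.734×10^-11)(9.81)(3475) = 2.30×10^-6 A.

2.30×10^-6 A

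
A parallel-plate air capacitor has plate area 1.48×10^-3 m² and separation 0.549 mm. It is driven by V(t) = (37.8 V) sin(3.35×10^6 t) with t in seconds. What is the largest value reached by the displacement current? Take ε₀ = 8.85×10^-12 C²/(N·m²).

C = ε₀A/d = (8.85×10^-12)(1.48×10^-3)/(5.49×10^-4) = 2.386×10^-11 F; ω = 3.35×10^6 rad/s.
I_d = C dV/dt, so |I_d|_max = C V₀ ω = (2.386×10^-11)(37.8)(3.35×10^6) = 3.02×10^-3 A.

3.02×10^-3 A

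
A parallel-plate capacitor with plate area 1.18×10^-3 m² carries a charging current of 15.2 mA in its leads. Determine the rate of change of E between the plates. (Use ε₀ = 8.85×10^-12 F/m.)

The displacement current between the plates equals the conduction current, I_d = 15.2 mA.
Then dE/dt = I_d/(ε₀A) = 1.46×10^12 V/(m·s).

1.46×10^12 V/(m·s)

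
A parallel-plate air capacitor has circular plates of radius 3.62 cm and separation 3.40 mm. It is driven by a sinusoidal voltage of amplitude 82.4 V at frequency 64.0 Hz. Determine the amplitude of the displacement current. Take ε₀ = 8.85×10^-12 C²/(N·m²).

3.55×10^-7 A

C = ε₀A/d = (8.85×10^-12)(4.117×10^-3)/(3.40×10^-3) = 1.072×10^-11 F; ω = 2πf = 402.1 rad/s.
I_d = C dV/dt, so |I_d|_max = C V₀ ω = (1.072×10^-11)(82.4)(402.1) = 3.55×10^-7 A.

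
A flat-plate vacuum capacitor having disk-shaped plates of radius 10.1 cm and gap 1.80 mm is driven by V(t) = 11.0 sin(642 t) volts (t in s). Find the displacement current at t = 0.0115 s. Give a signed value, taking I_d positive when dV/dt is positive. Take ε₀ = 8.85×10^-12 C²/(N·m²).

5.05×10^-7 A

C = ε₀A/d = (8.85×10^-12)(0.03205)/(1.80×10^-3) = 1.576×10^-10 F. dV/dt = V₀ω·cos(ωt); at ωt = 7.383 rad this factor is 0.4538.
I_d = C dV/dt = (1.576×10^-10)(11.0)(642)(0.4538) = 5.05×10^-7 A.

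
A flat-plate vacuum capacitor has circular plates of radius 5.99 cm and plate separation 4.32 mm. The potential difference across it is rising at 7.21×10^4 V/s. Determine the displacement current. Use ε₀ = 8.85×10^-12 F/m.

1.66×10^-6 A

E = V/d so dE/dt = (dV/dt)/d = 1.669×10^7 V/(m·s), and I_d = ε₀ A dE/dt = (8.85×10^-12)(0.01127)(1.669×10^7) = 1.66×10^-6 A.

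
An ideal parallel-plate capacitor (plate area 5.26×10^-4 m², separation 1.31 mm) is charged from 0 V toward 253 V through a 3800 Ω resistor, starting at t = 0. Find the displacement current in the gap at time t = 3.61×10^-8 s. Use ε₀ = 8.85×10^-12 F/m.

4.60×10^-3 A

With C = ε₀A/d = (8.85×10^-12)(5.26×10^-4)/(1.31×10^-3) = 3.554×10^-12 F, the time constant is τ = RC = 1.351×10^-8 s, so t/τ = 2.672 and e^(−t/τ) = 0.06911.
I_d = I_cond = (V₀/R) e^(−t/τ) = (0.06658)(0.06911) = 4.60×10^-3 A.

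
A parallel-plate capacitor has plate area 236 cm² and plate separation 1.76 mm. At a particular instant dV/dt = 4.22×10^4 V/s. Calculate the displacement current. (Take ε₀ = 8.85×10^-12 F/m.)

5.01×10^-6 A

C = ε₀A/d = (8.85×10^-12)(0.0236)/(1.76×10^-3) = 1.187×10^-10 F.
I_d = C dV/dt = (1.187×10^-10)(4.22×10^4) = 5.01×10^-6 A.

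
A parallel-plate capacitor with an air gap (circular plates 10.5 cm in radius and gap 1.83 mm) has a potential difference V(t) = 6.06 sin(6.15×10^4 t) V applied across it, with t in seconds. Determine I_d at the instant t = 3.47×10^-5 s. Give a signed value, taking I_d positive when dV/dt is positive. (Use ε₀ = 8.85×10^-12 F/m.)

-3.33×10^-5 A

dV/dt = (6.06)(6.15×10^4)·cos(2.13405) = -1.990×10^5 V/s.
I_d = C dV/dt with C = ε₀A/d = (8.85×10^-12)(0.03464)/(1.83×10^-3) = 1.675×10^-10 F, so I_d = (1.675×10^-10)(-1.990×10^5) = -3.33×10^-5 A.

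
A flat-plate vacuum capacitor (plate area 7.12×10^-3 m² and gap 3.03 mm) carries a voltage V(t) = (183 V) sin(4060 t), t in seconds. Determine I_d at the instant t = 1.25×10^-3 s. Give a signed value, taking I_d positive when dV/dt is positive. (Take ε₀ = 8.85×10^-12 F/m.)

dE/dt = (V₀ω/d)·cos(ωt) with ωt = 5.075 rad: (183)(4060)(0.3547)/(3.03×10^-3) = 8.698×10^7 V/(m·s).
I_d = ε₀ A dE/dt = (8.85×10^-12)(7.12×10^-3)(8.698×10^7) = 5.48×10^-6 A.

5.48×10^-6 A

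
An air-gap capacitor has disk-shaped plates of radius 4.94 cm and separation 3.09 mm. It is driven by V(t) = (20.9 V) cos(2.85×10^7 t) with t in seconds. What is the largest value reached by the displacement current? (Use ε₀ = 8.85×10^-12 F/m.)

0.0131 A

(dE/dt)_max = V₀ω/d = 1.928×10^11 V/(m·s); ω = 2.85×10^7 rad/s.
I_d,max = ε₀ A (dE/dt)_max = (8.85×10^-12)(7.667×10^-3)(1.928×10^11) = 0.0131 A.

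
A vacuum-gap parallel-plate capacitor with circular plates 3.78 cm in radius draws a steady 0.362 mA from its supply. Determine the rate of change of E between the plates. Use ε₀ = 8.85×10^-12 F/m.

By continuity, I_d in the gap equals the 0.362 mA flowing in the wire.
Inverting I_d = ε₀ A dE/dt gives dE/dt = 3.62×10^-4 / (8.85×10^-12 · 4.489×10^-3) = 9.11×10^9 V/(m·s).

9.11×10^9 V/(m·s)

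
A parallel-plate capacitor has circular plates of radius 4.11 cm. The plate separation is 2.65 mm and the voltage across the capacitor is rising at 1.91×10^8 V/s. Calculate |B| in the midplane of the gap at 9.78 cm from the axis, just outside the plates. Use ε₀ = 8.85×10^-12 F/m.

6.92×10^-9 T

With E = V/d, dE/dt = 7.208×10^10 V/(m·s) and πR² = 5.307×10^-3 m², giving I_d = ε₀ πR² dE/dt = 3.385×10^-3 A.
Outside the plates the loop encloses all of I_d, so B·2πr = μ₀ I_d and B = 6.92×10^-9 T.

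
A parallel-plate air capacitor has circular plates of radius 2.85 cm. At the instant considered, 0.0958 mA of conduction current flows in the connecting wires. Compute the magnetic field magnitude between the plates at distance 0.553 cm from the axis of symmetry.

1.30×10^-10 T

Between the plates the displacement current equals the wire current: I_d = 0.0958 mA = 9.58×10^-5 A.
An Ampèrian loop of radius r encloses a fraction (r/R)² of I_d. Then B·2πr = μ₀ I_d (r/R)², giving B = μ₀ I_d r/(2πR²) = 1.30×10^-10 T.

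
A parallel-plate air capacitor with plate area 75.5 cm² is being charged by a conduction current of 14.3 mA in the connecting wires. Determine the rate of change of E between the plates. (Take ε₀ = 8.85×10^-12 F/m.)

By continuity, I_d in the gap equals the 14.3 mA flowing in the wire.
Since I_d = ε₀ A dE/dt, dE/dt = I_d/(ε₀A) = (0.0143)/((8.85×10^-12)(7.55×10^-3)) = 2.14×10^11 V/(m·s).

2.14×10^11 V/(m·s)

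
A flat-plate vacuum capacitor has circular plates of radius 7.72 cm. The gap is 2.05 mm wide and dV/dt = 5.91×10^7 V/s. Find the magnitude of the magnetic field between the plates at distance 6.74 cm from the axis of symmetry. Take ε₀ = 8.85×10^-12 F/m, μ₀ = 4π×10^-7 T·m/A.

1.08×10^-8 T

dE/dt = (dV/dt)/d = 2.883×10^10 V/(m·s); I_d = ε₀(πR²)(dE/dt) = (8.85×10^-12)(0.01872)(2.883×10^10) = 4.776×10^-3 A.
An Ampèrian loop of radius r encloses a fraction (r/R)² of I_d. Then B·2πr = μ₀ I_d (r/R)², giving B = μ₀ I_d r/(2πR²) = 1.08×10^-8 T.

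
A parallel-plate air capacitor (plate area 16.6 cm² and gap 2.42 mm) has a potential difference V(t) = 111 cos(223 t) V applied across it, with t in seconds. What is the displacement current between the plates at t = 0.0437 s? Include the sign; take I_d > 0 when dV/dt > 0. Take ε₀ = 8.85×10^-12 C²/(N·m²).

dE/dt = (V₀ω/d)·−sin(ωt) with ωt = 9.7451 rad: (111)(223)(0.3149)/(2.42×10^-3) = 3.221×10^6 V/(m·s).
I_d = ε₀ A dE/dt = (8.85×10^-12)(1.66×10^-3)(3.221×10^6) = 4.73×10^-8 A.

4.73×10^-8 A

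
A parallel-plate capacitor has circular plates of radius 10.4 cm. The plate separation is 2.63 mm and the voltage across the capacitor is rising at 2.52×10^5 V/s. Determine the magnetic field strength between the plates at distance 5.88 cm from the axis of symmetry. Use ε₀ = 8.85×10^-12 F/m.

dE/dt = (dV/dt)/d = 9.582×10^7 V/(m·s); I_d = ε₀(πR²)(dE/dt) = (8.85×10^-12)(0.03398)(9.582×10^7) = 2.882×10^-5 A.
For r < R the Ampère–Maxwell law gives B(2πr) = μ₀ I_d (r²/R²), so B = μ₀ I_d r/(2πR²) = (4π×10^-7)(2.882×10^-5)(0.0588)/(2π·0.104²) = 3.13×10^-11 T.

3.13×10^-11 T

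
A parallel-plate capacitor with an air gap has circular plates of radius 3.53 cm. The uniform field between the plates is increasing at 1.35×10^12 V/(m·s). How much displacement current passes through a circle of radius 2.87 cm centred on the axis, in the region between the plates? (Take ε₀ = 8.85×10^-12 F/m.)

0.0309 A

I_d = ε₀ dΦ_E/dt = ε₀ πR² (dE/dt) = (8.85×10^-12)(3.915×10^-3)(1.35×10^12) = 0.04677 A through the full plate area.
Since J_d is uniform, the enclosed fraction is (r/R)² = 0.6610, giving I_d,enc = 0.0309 A.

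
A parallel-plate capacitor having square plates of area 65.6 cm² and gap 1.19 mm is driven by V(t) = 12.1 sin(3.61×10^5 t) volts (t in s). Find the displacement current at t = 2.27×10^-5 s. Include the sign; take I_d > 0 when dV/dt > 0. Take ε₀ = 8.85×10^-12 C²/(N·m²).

dV/dt = (12.1)(3.61×10^5)·cos(8.1947) = -1.460×10^6 V/s.
I_d = C dV/dt with C = ε₀A/d = (8.85×10^-12)(6.56×10^-3)/(1.19×10^-3) = 4.879×10^-11 F, so I_d = (4.879×10^-11)(-1.460×10^6) = -7.12×10^-5 A.

-7.12×10^-5 A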